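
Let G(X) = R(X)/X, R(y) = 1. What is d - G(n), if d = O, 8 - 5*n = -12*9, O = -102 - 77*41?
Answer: -378049/116 ≈ -3259.0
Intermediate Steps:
O = -3259 (O = -102 - 3157 = -3259)
n = 116/5 (n = 8/5 - (-12)*9/5 = 8/5 - ⅕*(-108) = 8/5 + 108/5 = 116/5 ≈ 23.200)
G(X) = 1/X
d = -3259
d - G(n) = -3259 - 1/116/5 = -3259 - 1*5/116 = -3259 - 5/116 = -378049/116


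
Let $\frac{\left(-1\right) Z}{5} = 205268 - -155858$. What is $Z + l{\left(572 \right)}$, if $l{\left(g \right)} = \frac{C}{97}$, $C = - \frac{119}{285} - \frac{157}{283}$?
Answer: $- \frac{14126409580472}{7823535} \approx -1.8056 \cdot 10^{6}$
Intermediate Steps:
$C = - \frac{78422}{80655}$ ($C = \left(-119\right) \frac{1}{285} - \frac{157}{283} = - \frac{119}{285} - \frac{157}{283} = - \frac{78422}{80655} \approx -0.97231$)
$l{\left(g \right)} = - \frac{78422}{7823535}$ ($l{\left(g \right)} = - \frac{78422}{80655 \cdot 97} = \left(- \frac{78422}{80655}\right) \frac{1}{97} = - \frac{78422}{7823535}$)
$Z = -1805630$ ($Z = - 5 \left(205268 - -155858\right) = - 5 \left(205268 + 155858\right) = \left(-5\right) 361126 = -1805630$)
$Z + l{\left(572 \right)} = -1805630 - \frac{78422}{7823535} = - \frac{14126409580472}{7823535}$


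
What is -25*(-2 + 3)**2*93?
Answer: -2325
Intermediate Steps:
-25*(-2 + 3)**2*93 = -25*1**2*93 = -25*1*93 = -25*93 = -2325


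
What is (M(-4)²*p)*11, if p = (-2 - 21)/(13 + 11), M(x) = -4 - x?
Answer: 0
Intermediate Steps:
p = -23/24 ≈ -0.95833
(M(-4)²*p)*11 = ((-4 - 1*(-4))²*(-23/24))*11 = ((-4 + 4)²*(-23/24))*11 = (0²*(-23/24))*11 = (0*(-23/24))*11 = 0*11 = 0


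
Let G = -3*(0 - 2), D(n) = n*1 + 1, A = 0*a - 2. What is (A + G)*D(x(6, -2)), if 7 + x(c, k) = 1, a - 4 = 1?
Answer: -20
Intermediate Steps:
a = 5 (a = 4 + 1 = 5)
x(c, k) = -6 (x(c, k) = -7 + 1 = -6)
A = -2 (A = 0*5 - 2 = 0 - 2 = -2)
D(n) = 1 + n (D(n) = n + 1 = 1 + n)
G = 6 (G = -3*(-2) = 6)
(A + G)*D(x(6, -2)) = (-2 + 6)*(1 - 6) = 4*(-5) = -20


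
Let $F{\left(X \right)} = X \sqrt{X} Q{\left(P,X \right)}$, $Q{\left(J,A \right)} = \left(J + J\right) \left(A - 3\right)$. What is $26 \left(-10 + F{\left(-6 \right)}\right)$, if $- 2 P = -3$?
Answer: $-260 + 4212 i \sqrt{6} \approx -260.0 + 10317.0 i$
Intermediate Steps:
$P = \frac{3}{2}$ ($P = \left(- \frac{1}{2}\right) \left(-3\right) = \frac{3}{2} \approx 1.5$)
$Q{\left(J,A \right)} = 2 J \left(-3 + A\right)$
$F{\left(X \right)} = X^{\frac{3}{2}} \left(-9 + 3 X\right)$ ($F{\left(X \right)} = X \sqrt{X} 2 \cdot \frac{3}{2} \left(-3 + X\right) = X^{\frac{3}{2}} \left(-9 + 3 X\right)$)
$26 \left(-10 + F{\left(-6 \right)}\right) = 26 \left(-10 + 3 \left(-6\right)^{\frac{3}{2}} \left(-3 - 6\right)\right) = 26 \left(-10 + 3 \left(- 6 i \sqrt{6}\right) \left(-9\right)\right) = 26 \left(-10 + 162 i \sqrt{6}\right) = -260 + 4212 i \sqrt{6}$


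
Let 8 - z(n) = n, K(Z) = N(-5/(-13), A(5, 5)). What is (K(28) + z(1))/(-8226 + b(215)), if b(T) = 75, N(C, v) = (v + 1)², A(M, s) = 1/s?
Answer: -211/203775 ≈ -0.0010355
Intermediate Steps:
N(C, v) = (1 + v)²
K(Z) = 36/25 (K(Z) = (1 + 1/5)² = (1 + ⅕)² = (6/5)² = 36/25)
z(n) = 8 - n
(K(28) + z(1))/(-8226 + b(215)) = (36/25 + (8 - 1*1))/(-8226 + 75) = (36/25 + (8 - 1))/(-8151) = (36/25 + 7)*(-1/8151) = (211/25)*(-1/8151) = -211/203775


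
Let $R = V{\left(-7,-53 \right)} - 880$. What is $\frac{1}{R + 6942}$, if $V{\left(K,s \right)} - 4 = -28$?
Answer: $\frac{1}{6038} \approx 0.00016562$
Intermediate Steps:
$V{\left(K,s \right)} = -24$ ($V{\left(K,s \right)} = 4 - 28 = -24$)
$R = -904$ ($R = -24 - 880 = -904$)
$\frac{1}{R + 6942} = \frac{1}{-904 + 6942} = \frac{1}{6038}$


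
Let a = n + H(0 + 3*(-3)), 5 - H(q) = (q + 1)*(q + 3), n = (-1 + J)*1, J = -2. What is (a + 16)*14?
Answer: -420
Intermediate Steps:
n = -3 (n = (-1 - 2)*1 = -3*1 = -3)
H(q) = 5 - (1 + q)*(3 + q) (H(q) = 5 - (q + 1)*(q + 3) = 5 - (1 + q)*(3 + q))
a = -46 (a = -3 + (2 - (0 + 3*(-3))² - 4*(0 + 3*(-3))) = -3 + (2 - (0 - 9)² - 4*(0 - 9)) = -3 + (2 - 1*(-9)² - 4*(-9)) = -3 + (2 - 1*81 + 36) = -3 + (2 - 81 + 36) = -3 - 43 = -46)
(a + 16)*14 = (-46 + 16)*14 = -30*14 = -420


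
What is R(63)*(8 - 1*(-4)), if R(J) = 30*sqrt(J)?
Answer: 1080*sqrt(7) ≈ 2857.4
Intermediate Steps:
R(63)*(8 - 1*(-4)) = (30*sqrt(63))*(8 - 1*(-4)) = (30*(3*sqrt(7)))*(8 + 4) = (90*sqrt(7))*12 = 1080*sqrt(7)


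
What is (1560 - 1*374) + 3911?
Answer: 5097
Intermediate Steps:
(1560 - 1*374) + 3911 = (1560 - 374) + 3911 = 1186 + 3911 = 5097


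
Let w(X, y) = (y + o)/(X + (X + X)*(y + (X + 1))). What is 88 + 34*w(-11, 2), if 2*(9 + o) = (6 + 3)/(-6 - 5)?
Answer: 156949/1815 ≈ 86.473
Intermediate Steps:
o = -207/22 (o = -9 + ((6 + 3)/(-6 - 5))/2 = -9 + (9/(-11))/2 = -9 + (9*(-1/11))/2 = -9 + (½)*(-9/11) = -9 - 9/22 = -207/22 ≈ -9.4091)
w(X, y) = (-207/22 + y)/(X + 2*X*(1 + X + y)) (w(X, y) = (y - 207/22)/(X + (X + X)*(y + (X + 1))) = (-207/22 + y)/(X + (2*X)*(y + (1 + X))) = (-207/22 + y)/(X + (2*X)*(1 + X + y)) = (-207/22 + y)/(X + 2*X*(1 + X + y)))
88 + 34*w(-11, 2) = 88 + 34*((-207/22 + 2)/((-11)*(3 + 2*(-11) + 2*2))) = 88 + 34*(-1/11*(-163/22)/(3 - 22 + 4)) = 88 + 34*(-1/11*(-163/22)/(-15)) = 88 + 34*(-1/11*(-1/15)*(-163/22)) = 88 + 34*(-163/3630) = 88 - 2771/1815 = 156949/1815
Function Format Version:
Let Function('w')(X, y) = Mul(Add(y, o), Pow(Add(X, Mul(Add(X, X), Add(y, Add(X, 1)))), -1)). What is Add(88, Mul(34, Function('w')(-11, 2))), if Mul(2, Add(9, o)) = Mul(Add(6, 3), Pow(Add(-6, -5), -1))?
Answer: Rational(156949, 1815) ≈ 86.473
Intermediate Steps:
o = Rational(-207, 22) (o = Add(-9, Mul(Rational(1, 2), Mul(Add(6, 3), Pow(Add(-6, -5), -1)))) = Add(-9, Mul(Rational(1, 2), Mul(9, Pow(-11, -1)))) = Add(-9, Mul(Rational(1, 2), Mul(9, Rational(-1, 11)))) = Add(-9, Mul(Rational(1, 2), Rational(-9, 11))) = Add(-9, Rational(-9, 22)) = Rational(-207, 22) ≈ -9.4091)
Function('w')(X, y) = Mul(Pow(Add(X, Mul(2, X, Add(1, X, y))), -1), Add(Rational(-207, 22), y)) (Function('w')(X, y) = Mul(Add(y, Rational(-207, 22)), Pow(Add(X, Mul(Add(X, X), Add(y, Add(X, 1)))), -1)) = Mul(Add(Rational(-207, 22), y), Pow(Add(X, Mul(Mul(2, X), Add(y, Add(1, X)))), -1)) = Mul(Add(Rational(-207, 22), y), Pow(Add(X, Mul(Mul(2, X), Add(1, X, y))), -1)) = Mul(Add(Rational(-207, 22), y), Pow(Add(X, Mul(2, X, Add(1, X, y))), -1)) = Mul(Pow(Add(X, Mul(2, X, Add(1, X, y))), -1), Add(Rational(-207, 22), y)))
Add(88, Mul(34, Function('w')(-11, 2))) = Add(88, Mul(34, Mul(Pow(-11, -1), Pow(Add(3, Mul(2, -11), Mul(2, 2)), -1), Add(Rational(-207, 22), 2)))) = Add(88, Mul(34, Mul(Rational(-1, 11), Pow(Add(3, -22, 4), -1), Rational(-163, 22)))) = Add(88, Mul(34, Mul(Rational(-1, 11), Pow(-15, -1), Rational(-163, 22)))) = Add(88, Mul(34, Mul(Rational(-1, 11), Rational(-1, 15), Rational(-163, 22)))) = Add(88, Mul(34, Rational(-163, 3630))) = Add(88, Rational(-2771, 1815)) = Rational(156949, 1815)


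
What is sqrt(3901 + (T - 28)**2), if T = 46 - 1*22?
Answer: sqrt(3917) ≈ 62.586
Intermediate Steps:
T = 24 (T = 46 - 22 = 24)
sqrt(3901 + (T - 28)**2) = sqrt(3901 + (24 - 28)**2) = sqrt(3901 + (-4)**2) = sqrt(3901 + 16) = sqrt(3917)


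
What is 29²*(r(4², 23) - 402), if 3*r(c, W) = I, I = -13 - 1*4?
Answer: -1028543/3 ≈ -3.4285e+5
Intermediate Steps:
I = -17 (I = -13 - 4 = -17)
r(c, W) = -17/3 (r(c, W) = (⅓)*(-17) = -17/3)
29²*(r(4², 23) - 402) = 29²*(-17/3 - 402) = 841*(-1223/3) = -1028543/3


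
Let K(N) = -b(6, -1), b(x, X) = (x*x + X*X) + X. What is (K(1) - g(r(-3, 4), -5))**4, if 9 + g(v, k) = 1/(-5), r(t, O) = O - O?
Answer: 322417936/625 ≈ 5.1587e+5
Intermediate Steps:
r(t, O) = 0
b(x, X) = X + X**2 + x**2 (b(x, X) = (x**2 + X**2) + X = (X**2 + x**2) + X = X + X**2 + x**2)
g(v, k) = -46/5 (g(v, k) = -9 + 1/(-5) = -9 - 1/5 = -46/5)
K(N) = -36 (K(N) = -(-1 + (-1)**2 + 6**2) = -(-1 + 1 + 36) = -1*36 = -36)
(K(1) - g(r(-3, 4), -5))**4 = (-36 - 1*(-46/5))**4 = (-36 + 46/5)**4 = (-134/5)**4 = 322417936/625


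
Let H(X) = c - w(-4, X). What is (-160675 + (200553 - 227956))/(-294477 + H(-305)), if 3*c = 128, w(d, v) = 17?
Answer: 282117/441677 ≈ 0.63874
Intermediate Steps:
c = 128/3 (c = (⅓)*128 = 128/3 ≈ 42.667)
H(X) = 77/3 (H(X) = 128/3 - 1*17 = 128/3 - 17 = 77/3)
(-160675 + (200553 - 227956))/(-294477 + H(-305)) = (-160675 + (200553 - 227956))/(-294477 + 77/3) = (-160675 - 27403)/(-883354/3) = -188078*(-3/883354) = 282117/441677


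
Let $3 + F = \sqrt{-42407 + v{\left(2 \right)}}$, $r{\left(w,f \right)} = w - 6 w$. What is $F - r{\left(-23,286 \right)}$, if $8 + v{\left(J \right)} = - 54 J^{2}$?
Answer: $-118 + i \sqrt{42631} \approx -118.0 + 206.47 i$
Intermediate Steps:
$v{\left(J \right)} = -8 - 54 J^{2}$
$r{\left(w,f \right)} = - 5 w$
$F = -3 + i \sqrt{42631}$ ($F = -3 + \sqrt{-42407 - \left(8 + 54 \cdot 2^{2}\right)} = -3 + \sqrt{-42407 - 224} = -3 + \sqrt{-42631} = -3 + i \sqrt{42631} \approx -3.0 + 206.47 i$)
$F - r{\left(-23,286 \right)} = \left(-3 + i \sqrt{42631}\right) - \left(-5\right) \left(-23\right) = \left(-3 + i \sqrt{42631}\right) - 115 = -118 + i \sqrt{42631}$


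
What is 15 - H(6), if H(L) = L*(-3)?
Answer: 33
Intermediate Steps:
H(L) = -3*L
15 - H(6) = 15 - (-3)*6 = 15 - 1*(-18) = 15 + 18 = 33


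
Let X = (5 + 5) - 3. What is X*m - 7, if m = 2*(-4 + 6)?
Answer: 21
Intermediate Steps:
X = 7 (X = 10 - 3 = 7)
m = 4 (m = 2*2 = 4)
X*m - 7 = 7*4 - 7 = 28 - 7 = 21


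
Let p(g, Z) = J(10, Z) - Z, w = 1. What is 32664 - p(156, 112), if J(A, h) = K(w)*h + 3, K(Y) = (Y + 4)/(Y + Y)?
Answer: 32493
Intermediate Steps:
K(Y) = (4 + Y)/(2*Y) (K(Y) = (4 + Y)/((2*Y)) = (4 + Y)*(1/(2*Y)) = (4 + Y)/(2*Y))
J(A, h) = 3 + 5*h/2 (J(A, h) = ((1/2)*(4 + 1)/1)*h + 3 = ((1/2)*1*5)*h + 3 = 5*h/2 + 3 = 3 + 5*h/2)
p(g, Z) = 3 + 3*Z/2 (p(g, Z) = (3 + 5*Z/2) - Z = 3 + 3*Z/2)
32664 - p(156, 112) = 32664 - (3 + (3/2)*112) = 32664 - (3 + 168) = 32664 - 1*171 = 32664 - 171 = 32493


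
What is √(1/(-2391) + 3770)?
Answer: √21552638979/2391 ≈ 61.400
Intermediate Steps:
√(1/(-2391) + 3770) = √(-1/2391 + 3770) = √(9014069/2391) = √21552638979/2391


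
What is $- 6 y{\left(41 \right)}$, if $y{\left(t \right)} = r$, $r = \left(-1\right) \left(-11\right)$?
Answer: $-66$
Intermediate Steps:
$r = 11$
$y{\left(t \right)} = 11$
$- 6 y{\left(41 \right)} = \left(-6\right) 11 = -66$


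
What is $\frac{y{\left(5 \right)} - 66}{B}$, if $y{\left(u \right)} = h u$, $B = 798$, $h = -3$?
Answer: $- \frac{27}{266} \approx -0.1015$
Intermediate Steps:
$y{\left(u \right)} = - 3 u$
$\frac{y{\left(5 \right)} - 66}{B} = \frac{\left(-3\right) 5 - 66}{798} = \left(-15 - 66\right) \frac{1}{798} = \left(-81\right) \frac{1}{798} = - \frac{27}{266}$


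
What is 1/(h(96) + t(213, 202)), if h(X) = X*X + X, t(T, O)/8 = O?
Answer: 1/10928 ≈ 9.1508e-5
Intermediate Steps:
t(T, O) = 8*O
h(X) = X + X**2 (h(X) = X**2 + X = X + X**2)
1/(h(96) + t(213, 202)) = 1/(96*(1 + 96) + 8*202) = 1/(96*97 + 1616) = 1/(9312 + 1616) = 1/10928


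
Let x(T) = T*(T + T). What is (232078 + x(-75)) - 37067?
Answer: 206261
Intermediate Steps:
x(T) = 2*T² (x(T) = T*(2*T) = 2*T²)
(232078 + x(-75)) - 37067 = (232078 + 2*(-75)²) - 37067 = (232078 + 2*5625) - 37067 = (232078 + 11250) - 37067 = 243328 - 37067 = 206261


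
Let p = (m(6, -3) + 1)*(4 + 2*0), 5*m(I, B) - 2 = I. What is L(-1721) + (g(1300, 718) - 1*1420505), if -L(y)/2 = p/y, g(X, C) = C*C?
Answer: -7787361401/8605 ≈ -9.0498e+5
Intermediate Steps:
g(X, C) = C²
m(I, B) = ⅖ + I/5
p = 52/5 (p = ((⅖ + (⅕)*6) + 1)*(4 + 2*0) = ((⅖ + 6/5) + 1)*(4 + 0) = (8/5 + 1)*4 = (13/5)*4 = 52/5 ≈ 10.400)
L(y) = -104/(5*y)
L(-1721) + (g(1300, 718) - 1*1420505) = -104/5/(-1721) + (718² - 1*1420505) = -104/5*(-1/1721) + (515524 - 1420505) = 104/8605 - 904981 = -7787361401/8605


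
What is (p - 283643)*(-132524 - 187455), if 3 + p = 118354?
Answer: 52889968868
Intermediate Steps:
p = 118351 (p = -3 + 118354 = 118351)
(p - 283643)*(-132524 - 187455) = (118351 - 283643)*(-132524 - 187455) = -165292*(-319979) = 52889968868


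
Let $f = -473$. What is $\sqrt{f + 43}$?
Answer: $i \sqrt{430} \approx 20.736 i$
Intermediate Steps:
$\sqrt{f + 43} = \sqrt{-473 + 43} = \sqrt{-430} = i \sqrt{430}$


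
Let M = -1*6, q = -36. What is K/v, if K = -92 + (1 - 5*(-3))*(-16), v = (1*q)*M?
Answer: -29/18 ≈ -1.6111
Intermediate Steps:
M = -6
v = 216 (v = (1*(-36))*(-6) = -36*(-6) = 216)
K = -348 (K = -92 + (1 + 15)*(-16) = -92 + 16*(-16) = -92 - 256 = -348)
K/v = -348/216 = -348*1/216 = -29/18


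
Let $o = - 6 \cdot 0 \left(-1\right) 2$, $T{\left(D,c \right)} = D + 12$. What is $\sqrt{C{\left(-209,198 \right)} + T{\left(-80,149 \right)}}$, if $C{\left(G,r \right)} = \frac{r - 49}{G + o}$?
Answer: $\frac{i \sqrt{3001449}}{209} \approx 8.2893 i$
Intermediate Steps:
$T{\left(D,c \right)} = 12 + D$
$o = 0$ ($o = \left(-6\right) 0 \cdot 2 = 0 \cdot 2 = 0$)
$C{\left(G,r \right)} = \frac{-49 + r}{G}$ ($C{\left(G,r \right)} = \frac{r - 49}{G + 0} = \frac{-49 + r}{G}$)
$\sqrt{C{\left(-209,198 \right)} + T{\left(-80,149 \right)}} = \sqrt{\frac{-49 + 198}{-209} + \left(12 - 80\right)} = \sqrt{\left(- \frac{1}{209}\right) 149 - 68} = \sqrt{- \frac{149}{209} - 68} = \sqrt{- \frac{14361}{209}} = \frac{i \sqrt{3001449}}{209}$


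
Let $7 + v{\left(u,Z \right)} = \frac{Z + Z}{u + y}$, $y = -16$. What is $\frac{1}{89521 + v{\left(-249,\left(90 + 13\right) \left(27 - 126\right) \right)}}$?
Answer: $\frac{265}{23741604} \approx 1.1162 \cdot 10^{-5}$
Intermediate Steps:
$v{\left(u,Z \right)} = -7 + \frac{2 Z}{-16 + u}$ ($v{\left(u,Z \right)} = -7 + \frac{Z + Z}{u - 16} = -7 + \frac{2 Z}{-16 + u}$)
$\frac{1}{89521 + v{\left(-249,\left(90 + 13\right) \left(27 - 126\right) \right)}} = \frac{1}{89521 + \frac{112 - -1743 + 2 \left(90 + 13\right) \left(27 - 126\right)}{-16 - 249}} = \frac{1}{89521 + \frac{112 + 1743 + 2 \cdot 103 \left(-99\right)}{-265}} = \frac{1}{89521 - \frac{112 + 1743 + 2 \left(-10197\right)}{265}} = \frac{1}{89521 - \frac{112 + 1743 - 20394}{265}} = \frac{1}{89521 - - \frac{18539}{265}} = \frac{1}{89521 + \frac{18539}{265}} = \frac{1}{\frac{23741604}{265}} = \frac{265}{23741604}$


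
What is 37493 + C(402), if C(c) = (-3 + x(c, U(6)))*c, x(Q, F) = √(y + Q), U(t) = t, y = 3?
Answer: 36287 + 3618*√5 ≈ 44377.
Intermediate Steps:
x(Q, F) = √(3 + Q)
C(c) = c*(-3 + √(3 + c)) (C(c) = (-3 + √(3 + c))*c = c*(-3 + √(3 + c)))
37493 + C(402) = 37493 + 402*(-3 + √(3 + 402)) = 37493 + 402*(-3 + √405) = 37493 + 402*(-3 + 9*√5) = 37493 + (-1206 + 3618*√5) = 36287 + 3618*√5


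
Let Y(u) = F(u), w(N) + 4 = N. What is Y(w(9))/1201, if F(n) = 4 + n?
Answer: 9/1201 ≈ 0.0074938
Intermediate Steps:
w(N) = -4 + N
Y(u) = 4 + u
Y(w(9))/1201 = (4 + (-4 + 9))/1201 = (4 + 5)*(1/1201) = 9*(1/1201) = 9/1201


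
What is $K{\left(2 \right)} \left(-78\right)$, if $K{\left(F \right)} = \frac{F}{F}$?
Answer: $-78$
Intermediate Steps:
$K{\left(F \right)} = 1$
$K{\left(2 \right)} \left(-78\right) = 1 \left(-78\right) = -78$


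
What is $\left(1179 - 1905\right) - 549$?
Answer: $-1275$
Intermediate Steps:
$\left(1179 - 1905\right) - 549 = -726 - 549 = -1275$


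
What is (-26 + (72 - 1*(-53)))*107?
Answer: 10593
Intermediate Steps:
(-26 + (72 - 1*(-53)))*107 = (-26 + (72 + 53))*107 = (-26 + 125)*107 = 99*107 = 10593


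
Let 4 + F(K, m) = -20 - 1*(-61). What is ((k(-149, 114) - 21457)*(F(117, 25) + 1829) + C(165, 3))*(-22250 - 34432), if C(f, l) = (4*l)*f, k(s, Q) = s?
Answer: 2285124400512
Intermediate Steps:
C(f, l) = 4*f*l
F(K, m) = 37 (F(K, m) = -4 + (-20 - 1*(-61)) = -4 + (-20 + 61) = -4 + 41 = 37)
((k(-149, 114) - 21457)*(F(117, 25) + 1829) + C(165, 3))*(-22250 - 34432) = ((-149 - 21457)*(37 + 1829) + 4*165*3)*(-22250 - 34432) = (-21606*1866 + 1980)*(-56682) = (-40316796 + 1980)*(-56682) = -40314816*(-56682) = 2285124400512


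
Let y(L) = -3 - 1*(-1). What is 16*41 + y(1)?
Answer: 654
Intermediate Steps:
y(L) = -2 (y(L) = -3 + 1 = -2)
16*41 + y(1) = 16*41 - 2 = 656 - 2 = 654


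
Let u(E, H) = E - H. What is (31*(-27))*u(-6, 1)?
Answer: 5859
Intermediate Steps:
(31*(-27))*u(-6, 1) = (31*(-27))*(-6 - 1*1) = -837*(-6 - 1) = -837*(-7) = 5859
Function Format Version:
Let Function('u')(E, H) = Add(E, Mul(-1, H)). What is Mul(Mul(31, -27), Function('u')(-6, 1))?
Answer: 5859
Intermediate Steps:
Mul(Mul(31, -27), Function('u')(-6, 1)) = Mul(Mul(31, -27), Add(-6, Mul(-1, 1))) = Mul(-837, Add(-6, -1)) = Mul(-837, -7) = 5859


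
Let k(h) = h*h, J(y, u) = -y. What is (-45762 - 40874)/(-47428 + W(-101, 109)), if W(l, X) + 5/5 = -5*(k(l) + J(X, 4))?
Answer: 716/809 ≈ 0.88504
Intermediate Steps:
k(h) = h²
W(l, X) = -1 - 5*l² + 5*X (W(l, X) = -1 - 5*(l² - X) = -1 + (-5*l² + 5*X) = -1 - 5*l² + 5*X)
(-45762 - 40874)/(-47428 + W(-101, 109)) = (-45762 - 40874)/(-47428 + (-1 - 5*(-101)² + 5*109)) = -86636/(-47428 + (-1 - 5*10201 + 545)) = -86636/(-47428 + (-1 - 51005 + 545)) = -86636/(-47428 - 50461) = -86636/(-97889) = -86636*(-1/97889) = 716/809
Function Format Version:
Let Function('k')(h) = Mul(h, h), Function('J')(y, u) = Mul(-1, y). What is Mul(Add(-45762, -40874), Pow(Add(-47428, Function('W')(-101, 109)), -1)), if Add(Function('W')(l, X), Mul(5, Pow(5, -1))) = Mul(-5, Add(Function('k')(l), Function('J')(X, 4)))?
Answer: Rational(716, 809) ≈ 0.88504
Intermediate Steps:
Function('k')(h) = Pow(h, 2)
Function('W')(l, X) = Add(-1, Mul(-5, Pow(l, 2)), Mul(5, X)) (Function('W')(l, X) = Add(-1, Mul(-5, Add(Pow(l, 2), Mul(-1, X)))) = Add(-1, Add(Mul(-5, Pow(l, 2)), Mul(5, X))) = Add(-1, Mul(-5, Pow(l, 2)), Mul(5, X)))
Mul(Add(-45762, -40874), Pow(Add(-47428, Function('W')(-101, 109)), -1)) = Mul(Add(-45762, -40874), Pow(Add(-47428, Add(-1, Mul(-5, Pow(-101, 2)), Mul(5, 109))), -1)) = Mul(-86636, Pow(Add(-47428, Add(-1, Mul(-5, 10201), 545)), -1)) = Mul(-86636, Pow(Add(-47428, Add(-1, -51005, 545)), -1)) = Mul(-86636, Pow(Add(-47428, -50461), -1)) = Mul(-86636, Pow(-97889, -1)) = Mul(-86636, Rational(-1, 97889)) = Rational(716, 809)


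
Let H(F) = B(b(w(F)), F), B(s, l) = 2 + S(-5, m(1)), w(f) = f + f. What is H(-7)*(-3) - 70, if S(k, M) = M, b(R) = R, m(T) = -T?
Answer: -73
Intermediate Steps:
w(f) = 2*f
B(s, l) = 1 (B(s, l) = 2 - 1*1 = 2 - 1 = 1)
H(F) = 1
H(-7)*(-3) - 70 = 1*(-3) - 70 = -3 - 70 = -73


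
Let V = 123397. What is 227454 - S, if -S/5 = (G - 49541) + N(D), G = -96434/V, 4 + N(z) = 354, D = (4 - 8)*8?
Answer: -2283450067/123397 ≈ -18505.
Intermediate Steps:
D = -32 (D = -4*8 = -32)
N(z) = 350 (N(z) = -4 + 354 = 350)
G = -96434/123397 ≈ -0.78149
S = 30350591305/123397 (S = -5*((-96434/123397 - 49541) + 350) = -5*(-6113307211/123397 + 350) = -5*(-6070118261/123397) = 30350591305/123397 ≈ 2.4596e+5)
227454 - S = 227454 - 1*30350591305/123397 = 227454 - 30350591305/123397 = -2283450067/123397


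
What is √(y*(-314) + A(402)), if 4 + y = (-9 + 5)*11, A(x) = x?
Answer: √15474 ≈ 124.39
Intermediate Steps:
y = -48 (y = -4 + (-9 + 5)*11 = -4 - 4*11 = -4 - 44 = -48)
√(y*(-314) + A(402)) = √(-48*(-314) + 402) = √(15072 + 402) = √15474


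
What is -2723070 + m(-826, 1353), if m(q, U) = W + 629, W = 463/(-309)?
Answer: -841234732/309 ≈ -2.7224e+6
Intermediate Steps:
W = -463/309 (W = 463*(-1/309) = -463/309 ≈ -1.4984)
m(q, U) = 193898/309 (m(q, U) = -463/309 + 629 = 193898/309)
-2723070 + m(-826, 1353) = -2723070 + 193898/309 = -841234732/309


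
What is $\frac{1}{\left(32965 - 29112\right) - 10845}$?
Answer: $- \frac{1}{6992} \approx -0.00014302$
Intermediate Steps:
$\frac{1}{\left(32965 - 29112\right) - 10845} = \frac{1}{3853 - 10845} = \frac{1}{-6992} = - \frac{1}{6992}$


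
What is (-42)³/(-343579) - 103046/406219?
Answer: -5308488362/139568317801 ≈ -0.038035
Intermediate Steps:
(-42)³/(-343579) - 103046/406219 = -74088*(-1/343579) - 103046*1/406219 = 74088/343579 - 103046/406219 = -5308488362/139568317801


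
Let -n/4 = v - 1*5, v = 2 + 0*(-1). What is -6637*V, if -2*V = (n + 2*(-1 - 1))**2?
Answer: 212384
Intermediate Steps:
v = 2 (v = 2 + 0 = 2)
n = 12 (n = -4*(2 - 1*5) = -4*(2 - 5) = -4*(-3) = 12)
V = -32 (V = -(12 + 2*(-1 - 1))**2/2 = -(12 + 2*(-2))**2/2 = -(12 - 4)**2/2 = -1/2*8**2 = -1/2*64 = -32)
-6637*V = -6637*(-32) = 212384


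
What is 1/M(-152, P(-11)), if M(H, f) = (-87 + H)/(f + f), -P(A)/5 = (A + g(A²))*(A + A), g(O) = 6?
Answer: 1100/239 ≈ 4.6025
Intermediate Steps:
P(A) = -10*A*(6 + A) (P(A) = -5*(A + 6)*(A + A) = -5*(6 + A)*2*A = -10*A*(6 + A))
M(H, f) = (-87 + H)/(2*f) (M(H, f) = (-87 + H)/((2*f)) = (-87 + H)*(1/(2*f)) = (-87 + H)/(2*f))
1/M(-152, P(-11)) = 1/((-87 - 152)/(2*((-10*(-11)*(6 - 11))))) = 1/((½)*(-239)/(-10*(-11)*(-5))) = 1/((½)*(-239)/(-550)) = 1/((½)*(-1/550)*(-239)) = 1/(239/1100) = 1100/239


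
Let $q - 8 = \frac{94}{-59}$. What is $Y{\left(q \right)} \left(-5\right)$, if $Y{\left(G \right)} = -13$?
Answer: $65$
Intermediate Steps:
$q = \frac{378}{59}$ ($q = 8 + \frac{94}{-59} = 8 + 94 \left(- \frac{1}{59}\right) = 8 - \frac{94}{59} = \frac{378}{59} \approx 6.4068$)
$Y{\left(q \right)} \left(-5\right) = \left(-13\right) \left(-5\right) = 65$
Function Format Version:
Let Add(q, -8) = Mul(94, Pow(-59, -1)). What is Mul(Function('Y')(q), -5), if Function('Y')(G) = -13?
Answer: 65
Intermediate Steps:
q = Rational(378, 59) (q = Add(8, Mul(94, Pow(-59, -1))) = Add(8, Mul(94, Rational(-1, 59))) = Add(8, Rational(-94, 59)) = Rational(378, 59) ≈ 6.4068)
Mul(Function('Y')(q), -5) = Mul(-13, -5) = 65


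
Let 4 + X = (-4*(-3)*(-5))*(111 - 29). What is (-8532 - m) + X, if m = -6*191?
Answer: -12310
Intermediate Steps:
m = -1146
X = -4924 (X = -4 + (-4*(-3)*(-5))*(111 - 29) = -4 + (12*(-5))*82 = -4 - 60*82 = -4 - 4920 = -4924)
(-8532 - m) + X = (-8532 - 1*(-1146)) - 4924 = (-8532 + 1146) - 4924 = -7386 - 4924 = -12310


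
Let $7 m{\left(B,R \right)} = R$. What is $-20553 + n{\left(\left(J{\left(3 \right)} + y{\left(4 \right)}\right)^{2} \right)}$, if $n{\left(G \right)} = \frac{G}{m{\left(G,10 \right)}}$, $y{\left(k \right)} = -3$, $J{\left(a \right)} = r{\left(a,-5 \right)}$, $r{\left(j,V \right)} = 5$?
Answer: $- \frac{102751}{5} \approx -20550.0$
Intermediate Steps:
$J{\left(a \right)} = 5$
$m{\left(B,R \right)} = \frac{R}{7}$
$n{\left(G \right)} = \frac{7 G}{10}$ ($n{\left(G \right)} = \frac{G}{\frac{1}{7} \cdot 10} = \frac{G}{\frac{10}{7}} = G \frac{7}{10} = \frac{7 G}{10}$)
$-20553 + n{\left(\left(J{\left(3 \right)} + y{\left(4 \right)}\right)^{2} \right)} = -20553 + \frac{7 \left(5 - 3\right)^{2}}{10} = -20553 + \frac{7 \cdot 2^{2}}{10} = -20553 + \frac{7}{10} \cdot 4 = -20553 + \frac{14}{5} = - \frac{102751}{5}$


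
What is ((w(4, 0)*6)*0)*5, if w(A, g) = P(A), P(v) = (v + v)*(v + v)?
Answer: 0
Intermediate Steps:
P(v) = 4*v**2 (P(v) = (2*v)*(2*v) = 4*v**2)
w(A, g) = 4*A**2
((w(4, 0)*6)*0)*5 = (((4*4**2)*6)*0)*5 = (((4*16)*6)*0)*5 = ((64*6)*0)*5 = (384*0)*5 = 0*5 = 0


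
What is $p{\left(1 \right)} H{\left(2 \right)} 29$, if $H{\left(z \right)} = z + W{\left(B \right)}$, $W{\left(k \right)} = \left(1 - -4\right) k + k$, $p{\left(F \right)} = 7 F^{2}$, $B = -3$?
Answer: $-3248$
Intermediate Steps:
$W{\left(k \right)} = 6 k$ ($W{\left(k \right)} = \left(1 + 4\right) k + k = 5 k + k = 6 k$)
$H{\left(z \right)} = -18 + z$ ($H{\left(z \right)} = z + 6 \left(-3\right) = z - 18 = -18 + z$)
$p{\left(1 \right)} H{\left(2 \right)} 29 = 7 \cdot 1^{2} \left(-18 + 2\right) 29 = 7 \cdot 1 \left(-16\right) 29 = 7 \left(-16\right) 29 = \left(-112\right) 29 = -3248$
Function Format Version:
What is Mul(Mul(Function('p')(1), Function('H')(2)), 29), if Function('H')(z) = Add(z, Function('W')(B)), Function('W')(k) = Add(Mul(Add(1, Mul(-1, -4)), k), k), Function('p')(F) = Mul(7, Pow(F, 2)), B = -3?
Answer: -3248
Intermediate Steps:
Function('W')(k) = Mul(6, k) (Function('W')(k) = Add(Mul(Add(1, 4), k), k) = Add(Mul(5, k), k) = Mul(6, k))
Function('H')(z) = Add(-18, z) (Function('H')(z) = Add(z, Mul(6, -3)) = Add(z, -18) = Add(-18, z))
Mul(Mul(Function('p')(1), Function('H')(2)), 29) = Mul(Mul(Mul(7, Pow(1, 2)), Add(-18, 2)), 29) = Mul(Mul(Mul(7, 1), -16), 29) = Mul(Mul(7, -16), 29) = Mul(-112, 29) = -3248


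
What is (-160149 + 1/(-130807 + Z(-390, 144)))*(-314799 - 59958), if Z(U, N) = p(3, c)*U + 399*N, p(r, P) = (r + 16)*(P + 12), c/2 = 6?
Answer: 15075719896547220/251191 ≈ 6.0017e+10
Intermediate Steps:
c = 12 (c = 2*6 = 12)
p(r, P) = (12 + P)*(16 + r) (p(r, P) = (16 + r)*(12 + P) = (12 + P)*(16 + r))
Z(U, N) = 399*N + 456*U (Z(U, N) = (192 + 12*3 + 16*12 + 12*3)*U + 399*N = (192 + 36 + 192 + 36)*U + 399*N = 456*U + 399*N = 399*N + 456*U)
(-160149 + 1/(-130807 + Z(-390, 144)))*(-314799 - 59958) = (-160149 + 1/(-130807 + (399*144 + 456*(-390))))*(-314799 - 59958) = (-160149 + 1/(-130807 + (57456 - 177840)))*(-374757) = (-160149 + 1/(-130807 - 120384))*(-374757) = (-160149 + 1/(-251191))*(-374757) = (-160149 - 1/251191)*(-374757) = -40227987460/251191*(-374757) = 15075719896547220/251191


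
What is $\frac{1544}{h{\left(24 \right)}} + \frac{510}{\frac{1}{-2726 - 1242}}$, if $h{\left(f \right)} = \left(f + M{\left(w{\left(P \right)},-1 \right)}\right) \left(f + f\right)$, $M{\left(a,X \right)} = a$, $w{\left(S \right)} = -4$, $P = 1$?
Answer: $- \frac{242841407}{120} \approx -2.0237 \cdot 10^{6}$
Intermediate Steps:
$h{\left(f \right)} = 2 f \left(-4 + f\right)$ ($h{\left(f \right)} = \left(f - 4\right) \left(f + f\right) = \left(-4 + f\right) 2 f = 2 f \left(-4 + f\right)$)
$\frac{1544}{h{\left(24 \right)}} + \frac{510}{\frac{1}{-2726 - 1242}} = \frac{1544}{2 \cdot 24 \left(-4 + 24\right)} + \frac{510}{\frac{1}{-2726 - 1242}} = \frac{1544}{2 \cdot 24 \cdot 20} + \frac{510}{\frac{1}{-3968}} = \frac{1544}{960} + \frac{510}{- \frac{1}{3968}} = 1544 \cdot \frac{1}{960} + 510 \left(-3968\right) = \frac{193}{120} - 2023680 = - \frac{242841407}{120}$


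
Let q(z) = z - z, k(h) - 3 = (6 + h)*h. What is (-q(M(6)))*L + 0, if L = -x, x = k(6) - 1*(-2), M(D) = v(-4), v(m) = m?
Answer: 0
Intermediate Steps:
k(h) = 3 + h*(6 + h) (k(h) = 3 + (6 + h)*h = 3 + h*(6 + h))
M(D) = -4
q(z) = 0
x = 77 (x = (3 + 6² + 6*6) - 1*(-2) = (3 + 36 + 36) + 2 = 75 + 2 = 77)
L = -77 (L = -1*77 = -77)
(-q(M(6)))*L + 0 = -1*0*(-77) + 0 = 0*(-77) + 0 = 0 + 0 = 0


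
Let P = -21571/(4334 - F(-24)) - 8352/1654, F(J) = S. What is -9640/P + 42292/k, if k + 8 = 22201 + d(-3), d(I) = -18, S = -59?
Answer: 155629634489484/160477747475 ≈ 969.79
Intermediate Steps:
F(J) = -59
k = 22175 (k = -8 + (22201 - 18) = -8 + 22183 = 22175)
P = -36184385/3633011 (P = -21571/(4334 - 1*(-59)) - 8352/1654 = -21571/(4334 + 59) - 8352*1/1654 = -21571/4393 - 4176/827 = -36184385/3633011 ≈ -9.9599)
-9640/P + 42292/k = -9640/(-36184385/3633011) + 42292/22175 = -9640*(-3633011/36184385) + 42292*(1/22175) = 7004445208/7236877 + 42292/22175 = 155629634489484/160477747475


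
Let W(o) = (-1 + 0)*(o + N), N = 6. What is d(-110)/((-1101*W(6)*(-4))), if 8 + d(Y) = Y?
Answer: 59/26424 ≈ 0.0022328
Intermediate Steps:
d(Y) = -8 + Y
W(o) = -6 - o (W(o) = (-1 + 0)*(o + 6) = -(6 + o) = -6 - o)
d(-110)/((-1101*W(6)*(-4))) = (-8 - 110)/((-1101*(-6 - 1*6)*(-4))) = -118*1/(4404*(-6 - 6)) = -118/((-(-13212)*(-4))) = -118/((-1101*48)) = -118/(-52848) = -118*(-1/52848) = 59/26424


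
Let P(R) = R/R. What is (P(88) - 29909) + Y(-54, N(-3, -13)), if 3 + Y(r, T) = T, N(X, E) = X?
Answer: -29914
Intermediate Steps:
Y(r, T) = -3 + T
P(R) = 1
(P(88) - 29909) + Y(-54, N(-3, -13)) = (1 - 29909) + (-3 - 3) = -29908 - 6 = -29914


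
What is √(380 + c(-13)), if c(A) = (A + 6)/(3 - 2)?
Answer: √373 ≈ 19.313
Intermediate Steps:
c(A) = 6 + A (c(A) = (6 + A)/1 = (6 + A)*1 = 6 + A)
√(380 + c(-13)) = √(380 + (6 - 13)) = √(380 - 7) = √373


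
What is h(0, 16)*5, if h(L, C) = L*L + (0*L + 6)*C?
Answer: 480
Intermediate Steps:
h(L, C) = L**2 + 6*C (h(L, C) = L**2 + (0 + 6)*C = L**2 + 6*C)
h(0, 16)*5 = (0**2 + 6*16)*5 = (0 + 96)*5 = 96*5 = 480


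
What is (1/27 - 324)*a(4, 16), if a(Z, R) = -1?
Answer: 8747/27 ≈ 323.96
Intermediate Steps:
(1/27 - 324)*a(4, 16) = (1/27 - 324)*(-1) = -8747/27*(-1) = 8747/27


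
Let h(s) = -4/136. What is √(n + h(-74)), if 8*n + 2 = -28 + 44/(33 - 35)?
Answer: I*√1887/17 ≈ 2.5553*I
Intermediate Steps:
h(s) = -1/34 (h(s) = -4*1/136 = -1/34)
n = -13/2 (n = -¼ + (-28 + 44/(33 - 35))/8 = -¼ + (-28 + 44/(-2))/8 = -¼ + (-28 + 44*(-½))/8 = -¼ + (-28 - 22)/8 = -¼ + (⅛)*(-50) = -¼ - 25/4 = -13/2 ≈ -6.5000)
√(n + h(-74)) = √(-13/2 - 1/34) = √(-111/17) = I*√1887/17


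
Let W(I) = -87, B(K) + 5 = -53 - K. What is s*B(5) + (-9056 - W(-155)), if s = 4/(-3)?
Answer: -8885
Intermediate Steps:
B(K) = -58 - K (B(K) = -5 + (-53 - K) = -58 - K)
s = -4/3 (s = 4*(-⅓) = -4/3 ≈ -1.3333)
s*B(5) + (-9056 - W(-155)) = -4*(-58 - 1*5)/3 + (-9056 - 1*(-87)) = -4*(-58 - 5)/3 + (-9056 + 87) = -4/3*(-63) - 8969 = 84 - 8969 = -8885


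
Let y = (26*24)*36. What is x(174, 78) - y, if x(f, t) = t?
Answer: -22386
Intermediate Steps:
y = 22464 (y = 624*36 = 22464)
x(174, 78) - y = 78 - 1*22464 = 78 - 22464 = -22386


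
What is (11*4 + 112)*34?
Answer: 5304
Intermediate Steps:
(11*4 + 112)*34 = (44 + 112)*34 = 156*34 = 5304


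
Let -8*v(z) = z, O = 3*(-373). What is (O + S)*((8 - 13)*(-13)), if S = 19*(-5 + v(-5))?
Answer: -625105/8 ≈ -78138.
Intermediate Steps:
O = -1119
v(z) = -z/8
S = -665/8 (S = 19*(-5 - 1/8*(-5)) = 19*(-5 + 5/8) = 19*(-35/8) = -665/8 ≈ -83.125)
(O + S)*((8 - 13)*(-13)) = (-1119 - 665/8)*((8 - 13)*(-13)) = -(-48085)*(-13)/8 = -9617/8*65 = -625105/8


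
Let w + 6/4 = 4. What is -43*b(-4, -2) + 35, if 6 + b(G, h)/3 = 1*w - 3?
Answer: 1747/2 ≈ 873.50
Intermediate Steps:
w = 5/2 (w = -3/2 + 4 = 5/2 ≈ 2.5000)
b(G, h) = -39/2 (b(G, h) = -18 + 3*(1*(5/2) - 3) = -18 + 3*(5/2 - 3) = -18 + 3*(-1/2) = -18 - 3/2 = -39/2)
-43*b(-4, -2) + 35 = -43*(-39/2) + 35 = 1677/2 + 35 = 1747/2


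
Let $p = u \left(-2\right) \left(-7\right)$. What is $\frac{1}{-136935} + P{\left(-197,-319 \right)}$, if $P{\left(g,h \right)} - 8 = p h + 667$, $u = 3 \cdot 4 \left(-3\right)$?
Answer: $\frac{22108292684}{136935} \approx 1.6145 \cdot 10^{5}$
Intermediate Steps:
$u = -36$ ($u = 12 \left(-3\right) = -36$)
$p = -504$ ($p = \left(-36\right) \left(-2\right) \left(-7\right) = 72 \left(-7\right) = -504$)
$P{\left(g,h \right)} = 675 - 504 h$ ($P{\left(g,h \right)} = 8 - \left(-667 + 504 h\right) = 675 - 504 h$)
$\frac{1}{-136935} + P{\left(-197,-319 \right)} = \frac{1}{-136935} + \left(675 - -160776\right) = - \frac{1}{136935} + \left(675 + 160776\right) = - \frac{1}{136935} + 161451 = \frac{22108292684}{136935}$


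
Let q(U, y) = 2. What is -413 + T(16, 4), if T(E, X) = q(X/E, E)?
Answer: -411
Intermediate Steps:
T(E, X) = 2
-413 + T(16, 4) = -413 + 2 = -411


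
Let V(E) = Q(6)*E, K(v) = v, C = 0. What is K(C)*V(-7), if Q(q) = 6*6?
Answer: 0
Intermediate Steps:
Q(q) = 36
V(E) = 36*E
K(C)*V(-7) = 0*(36*(-7)) = 0*(-252) = 0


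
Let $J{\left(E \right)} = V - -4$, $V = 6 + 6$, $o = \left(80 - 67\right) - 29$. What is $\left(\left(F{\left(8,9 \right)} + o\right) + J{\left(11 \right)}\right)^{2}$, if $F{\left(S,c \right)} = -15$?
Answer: $225$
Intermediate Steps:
$o = -16$ ($o = 13 - 29 = -16$)
$V = 12$
$J{\left(E \right)} = 16$ ($J{\left(E \right)} = 12 - -4 = 12 + 4 = 16$)
$\left(\left(F{\left(8,9 \right)} + o\right) + J{\left(11 \right)}\right)^{2} = \left(\left(-15 - 16\right) + 16\right)^{2} = \left(-31 + 16\right)^{2} = \left(-15\right)^{2} = 225$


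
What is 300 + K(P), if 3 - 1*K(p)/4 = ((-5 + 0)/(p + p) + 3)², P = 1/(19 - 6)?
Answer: -3169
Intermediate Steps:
P = 1/13 ≈ 0.076923
K(p) = 12 - 4*(3 - 5/(2*p))² (K(p) = 12 - 4*((-5 + 0)/(p + p) + 3)² = 12 - 4*(-5*1/(2*p) + 3)² = 12 - 4*(-5/(2*p) + 3)² = 12 - 4*(3 - 5/(2*p))²)
300 + K(P) = 300 + (-24 - 25/13⁻² + 60/(1/13)) = 300 + (-24 - 25*169 + 60*13) = 300 + (-24 - 4225 + 780) = 300 - 3469 = -3169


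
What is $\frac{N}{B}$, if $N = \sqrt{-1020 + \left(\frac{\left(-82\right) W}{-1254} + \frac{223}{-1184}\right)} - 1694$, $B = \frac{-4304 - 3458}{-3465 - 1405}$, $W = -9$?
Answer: $- \frac{4124890}{3881} + \frac{2435 i \sqrt{3906670754294}}{240094184} \approx -1062.8 + 20.046 i$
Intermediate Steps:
$B = \frac{3881}{2435}$ ($B = - \frac{7762}{-4870} = \left(-7762\right) \left(- \frac{1}{4870}\right) = \frac{3881}{2435} \approx 1.5938$)
$N = -1694 + \frac{i \sqrt{3906670754294}}{61864}$ ($N = \sqrt{-1020 + \left(\frac{\left(-82\right) \left(-9\right)}{-1254} + \frac{223}{-1184}\right)} - 1694 = \sqrt{-1020 + \left(738 \left(- \frac{1}{1254}\right) + 223 \left(- \frac{1}{1184}\right)\right)} - 1694 = \sqrt{-1020 - \frac{192239}{247456}} - 1694 = \sqrt{- \frac{252597359}{247456}} - 1694 = \frac{i \sqrt{3906670754294}}{61864} - 1694 = -1694 + \frac{i \sqrt{3906670754294}}{61864} \approx -1694.0 + 31.95 i$)
$\frac{N}{B} = \frac{-1694 + \frac{i \sqrt{3906670754294}}{61864}}{\frac{3881}{2435}} = \left(-1694 + \frac{i \sqrt{3906670754294}}{61864}\right) \frac{2435}{3881} = - \frac{4124890}{3881} + \frac{2435 i \sqrt{3906670754294}}{240094184}$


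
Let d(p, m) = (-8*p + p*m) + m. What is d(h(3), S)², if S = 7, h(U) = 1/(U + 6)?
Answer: 3844/81 ≈ 47.457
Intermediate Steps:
h(U) = 1/(6 + U)
d(p, m) = m - 8*p + m*p (d(p, m) = (-8*p + m*p) + m = m - 8*p + m*p)
d(h(3), S)² = (7 - 8/(6 + 3) + 7/(6 + 3))² = (7 - 8/9 + 7/9)² = (62/9)² = 3844/81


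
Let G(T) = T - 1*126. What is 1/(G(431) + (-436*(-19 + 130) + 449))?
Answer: -1/47642 ≈ -2.0990e-5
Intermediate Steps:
G(T) = -126 + T (G(T) = T - 126 = -126 + T)
1/(G(431) + (-436*(-19 + 130) + 449)) = 1/((-126 + 431) + (-436*(-19 + 130) + 449)) = 1/(305 + (-436*111 + 449)) = 1/(305 + (-48396 + 449)) = 1/(305 - 47947) = 1/(-47642) = -1/47642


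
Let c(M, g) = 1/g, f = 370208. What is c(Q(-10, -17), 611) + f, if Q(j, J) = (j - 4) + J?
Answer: 226197089/611 ≈ 3.7021e+5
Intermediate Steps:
Q(j, J) = -4 + J + j (Q(j, J) = (-4 + j) + J = -4 + J + j)
c(Q(-10, -17), 611) + f = 1/611 + 370208 = 226197089/611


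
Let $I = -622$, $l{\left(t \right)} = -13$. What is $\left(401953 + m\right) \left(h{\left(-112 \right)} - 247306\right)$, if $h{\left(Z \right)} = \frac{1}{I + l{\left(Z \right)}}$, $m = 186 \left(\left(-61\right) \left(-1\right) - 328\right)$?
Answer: $- \frac{55323535911501}{635} \approx -8.7124 \cdot 10^{10}$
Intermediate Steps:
$m = -49662$ ($m = 186 \left(61 - 328\right) = 186 \left(-267\right) = -49662$)
$h{\left(Z \right)} = - \frac{1}{635}$ ($h{\left(Z \right)} = \frac{1}{-622 - 13} = \frac{1}{-635} = - \frac{1}{635}$)
$\left(401953 + m\right) \left(h{\left(-112 \right)} - 247306\right) = \left(401953 - 49662\right) \left(- \frac{1}{635} - 247306\right) = 352291 \left(- \frac{157039311}{635}\right) = - \frac{55323535911501}{635}$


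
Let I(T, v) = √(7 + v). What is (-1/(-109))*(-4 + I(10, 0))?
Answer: -4/109 + √7/109 ≈ -0.012424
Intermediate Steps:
(-1/(-109))*(-4 + I(10, 0)) = (-1/(-109))*(-4 + √(7 + 0)) = (-1*(-1/109))*(-4 + √7) = (-4 + √7)/109 = -4/109 + √7/109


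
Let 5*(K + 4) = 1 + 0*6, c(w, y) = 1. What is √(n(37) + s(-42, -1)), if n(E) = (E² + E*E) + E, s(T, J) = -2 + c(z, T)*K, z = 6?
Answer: √69230/5 ≈ 52.623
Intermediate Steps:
K = -19/5 (K = -4 + (1 + 0*6)/5 = -4 + (1 + 0)/5 = -4 + (⅕)*1 = -4 + ⅕ = -19/5 ≈ -3.8000)
s(T, J) = -29/5 (s(T, J) = -2 + 1*(-19/5) = -2 - 19/5 = -29/5)
n(E) = E + 2*E² (n(E) = (E² + E²) + E = 2*E² + E = E + 2*E²)
√(n(37) + s(-42, -1)) = √(37*(1 + 2*37) - 29/5) = √(37*(1 + 74) - 29/5) = √(37*75 - 29/5) = √(2775 - 29/5) = √(13846/5) = √69230/5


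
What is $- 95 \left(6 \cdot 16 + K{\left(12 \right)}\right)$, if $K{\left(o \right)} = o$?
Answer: $-10260$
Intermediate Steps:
$- 95 \left(6 \cdot 16 + K{\left(12 \right)}\right) = - 95 \left(6 \cdot 16 + 12\right) = - 95 \left(96 + 12\right) = \left(-95\right) 108 = -10260$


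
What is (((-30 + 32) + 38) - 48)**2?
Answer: 64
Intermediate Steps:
(((-30 + 32) + 38) - 48)**2 = ((2 + 38) - 48)**2 = (40 - 48)**2 = (-8)**2 = 64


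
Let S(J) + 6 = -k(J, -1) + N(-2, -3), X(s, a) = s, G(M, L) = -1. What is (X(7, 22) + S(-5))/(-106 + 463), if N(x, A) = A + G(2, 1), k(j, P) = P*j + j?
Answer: -1/119 ≈ -0.0084034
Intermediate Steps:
k(j, P) = j + P*j
N(x, A) = -1 + A (N(x, A) = A - 1 = -1 + A)
S(J) = -10 (S(J) = -6 + (-J*(1 - 1) + (-1 - 3)) = -6 + (-J*0 - 4) = -6 + (-1*0 - 4) = -6 + (0 - 4) = -6 - 4 = -10)
(X(7, 22) + S(-5))/(-106 + 463) = (7 - 10)/(-106 + 463) = -3/357 = -3*1/357 = -1/119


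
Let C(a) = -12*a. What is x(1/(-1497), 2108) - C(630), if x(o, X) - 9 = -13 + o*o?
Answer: 16933064005/2241009 ≈ 7556.0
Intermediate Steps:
x(o, X) = -4 + o² (x(o, X) = 9 + (-13 + o*o) = 9 + (-13 + o²) = -4 + o²)
x(1/(-1497), 2108) - C(630) = (-4 + (1/(-1497))²) - (-12)*630 = (-4 + (-1/1497)²) - 1*(-7560) = (-4 + 1/2241009) + 7560 = -8964035/2241009 + 7560 = 16933064005/2241009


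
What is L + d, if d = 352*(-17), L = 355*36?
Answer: 6796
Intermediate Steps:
L = 12780
d = -5984
L + d = 12780 - 5984 = 6796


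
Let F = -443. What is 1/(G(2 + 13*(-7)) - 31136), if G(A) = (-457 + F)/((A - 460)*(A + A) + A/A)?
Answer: -97723/3042704228 ≈ -3.2117e-5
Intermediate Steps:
G(A) = -900/(1 + 2*A*(-460 + A)) (G(A) = (-457 - 443)/((A - 460)*(A + A) + A/A) = -900/((-460 + A)*(2*A) + 1) = -900/(2*A*(-460 + A) + 1) = -900/(1 + 2*A*(-460 + A)))
1/(G(2 + 13*(-7)) - 31136) = 1/(-900/(1 - 920*(2 + 13*(-7)) + 2*(2 + 13*(-7))²) - 31136) = 1/(-900/(1 - 920*(2 - 91) + 2*(2 - 91)²) - 31136) = 1/(-900/(1 - 920*(-89) + 2*(-89)²) - 31136) = 1/(-900/(1 + 81880 + 2*7921) - 31136) = 1/(-900/(1 + 81880 + 15842) - 31136) = 1/(-900/97723 - 31136) = 1/(-3042704228/97723) = -97723/3042704228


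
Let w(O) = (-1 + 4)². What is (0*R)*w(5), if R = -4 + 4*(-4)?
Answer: 0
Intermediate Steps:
R = -20 (R = -4 - 16 = -20)
w(O) = 9 (w(O) = 3² = 9)
(0*R)*w(5) = (0*(-20))*9 = 0*9 = 0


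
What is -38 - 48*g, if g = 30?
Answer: -1478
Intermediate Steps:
-38 - 48*g = -38 - 48*30 = -38 - 1440 = -1478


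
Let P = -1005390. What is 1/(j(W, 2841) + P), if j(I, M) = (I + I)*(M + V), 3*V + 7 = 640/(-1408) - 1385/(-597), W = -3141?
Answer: -2189/41244700466 ≈ -5.3074e-8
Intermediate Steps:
V = -33719/19701 (V = -7/3 + (640/(-1408) - 1385/(-597))/3 = -7/3 + (640*(-1/1408) - 1385*(-1/597))/3 = -7/3 + (-5/11 + 1385/597)/3 = -7/3 + (⅓)*(12250/6567) = -7/3 + 12250/19701 = -33719/19701 ≈ -1.7115)
j(I, M) = 2*I*(-33719/19701 + M) (j(I, M) = (I + I)*(M - 33719/19701) = (2*I)*(-33719/19701 + M) = 2*I*(-33719/19701 + M))
1/(j(W, 2841) + P) = 1/((2/19701)*(-3141)*(-33719 + 19701*2841) - 1005390) = 1/((2/19701)*(-3141)*(-33719 + 55970541) - 1005390) = 1/((2/19701)*(-3141)*55936822 - 1005390) = 1/(-39043901756/2189 - 1005390) = 1/(-41244700466/2189) = -2189/41244700466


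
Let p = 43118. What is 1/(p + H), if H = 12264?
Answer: 1/55382 ≈ 1.8056e-5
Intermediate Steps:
1/(p + H) = 1/(43118 + 12264) = 1/55382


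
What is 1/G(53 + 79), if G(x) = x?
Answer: 1/132 ≈ 0.0075758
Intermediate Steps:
1/G(53 + 79) = 1/(53 + 79) = 1/132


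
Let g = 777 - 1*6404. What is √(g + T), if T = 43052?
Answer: 5*√1497 ≈ 193.46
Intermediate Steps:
g = -5627 (g = 777 - 6404 = -5627)
√(g + T) = √(-5627 + 43052) = √37425 = 5*√1497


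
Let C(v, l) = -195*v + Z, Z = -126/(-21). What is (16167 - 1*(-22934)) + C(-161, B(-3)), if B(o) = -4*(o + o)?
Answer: 70502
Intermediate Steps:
Z = 6 (Z = -126*(-1/21) = 6)
B(o) = -8*o
C(v, l) = 6 - 195*v (C(v, l) = -195*v + 6 = 6 - 195*v)
(16167 - 1*(-22934)) + C(-161, B(-3)) = (16167 - 1*(-22934)) + (6 - 195*(-161)) = (16167 + 22934) + (6 + 31395) = 39101 + 31401 = 70502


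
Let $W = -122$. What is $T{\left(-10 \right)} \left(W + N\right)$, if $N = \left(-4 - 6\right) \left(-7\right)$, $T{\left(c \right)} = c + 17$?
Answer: $-364$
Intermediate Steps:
$T{\left(c \right)} = 17 + c$
$N = 70$ ($N = \left(-10\right) \left(-7\right) = 70$)
$T{\left(-10 \right)} \left(W + N\right) = \left(17 - 10\right) \left(-122 + 70\right) = 7 \left(-52\right) = -364$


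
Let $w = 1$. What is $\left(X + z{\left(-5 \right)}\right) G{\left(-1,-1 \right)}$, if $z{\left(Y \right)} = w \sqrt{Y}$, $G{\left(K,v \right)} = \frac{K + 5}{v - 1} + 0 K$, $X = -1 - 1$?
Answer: $4 - 2 i \sqrt{5} \approx 4.0 - 4.4721 i$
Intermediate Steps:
$X = -2$ ($X = -1 - 1 = -2$)
$G{\left(K,v \right)} = \frac{5 + K}{-1 + v}$ ($G{\left(K,v \right)} = \frac{5 + K}{-1 + v} + 0 = \frac{5 + K}{-1 + v}$)
$z{\left(Y \right)} = \sqrt{Y}$ ($z{\left(Y \right)} = 1 \sqrt{Y} = \sqrt{Y}$)
$\left(X + z{\left(-5 \right)}\right) G{\left(-1,-1 \right)} = \left(-2 + \sqrt{-5}\right) \frac{5 - 1}{-1 - 1} = \left(-2 + i \sqrt{5}\right) \frac{1}{-2} \cdot 4 = \left(-2 + i \sqrt{5}\right) \left(\left(- \frac{1}{2}\right) 4\right) = \left(-2 + i \sqrt{5}\right) \left(-2\right) = 4 - 2 i \sqrt{5}$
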